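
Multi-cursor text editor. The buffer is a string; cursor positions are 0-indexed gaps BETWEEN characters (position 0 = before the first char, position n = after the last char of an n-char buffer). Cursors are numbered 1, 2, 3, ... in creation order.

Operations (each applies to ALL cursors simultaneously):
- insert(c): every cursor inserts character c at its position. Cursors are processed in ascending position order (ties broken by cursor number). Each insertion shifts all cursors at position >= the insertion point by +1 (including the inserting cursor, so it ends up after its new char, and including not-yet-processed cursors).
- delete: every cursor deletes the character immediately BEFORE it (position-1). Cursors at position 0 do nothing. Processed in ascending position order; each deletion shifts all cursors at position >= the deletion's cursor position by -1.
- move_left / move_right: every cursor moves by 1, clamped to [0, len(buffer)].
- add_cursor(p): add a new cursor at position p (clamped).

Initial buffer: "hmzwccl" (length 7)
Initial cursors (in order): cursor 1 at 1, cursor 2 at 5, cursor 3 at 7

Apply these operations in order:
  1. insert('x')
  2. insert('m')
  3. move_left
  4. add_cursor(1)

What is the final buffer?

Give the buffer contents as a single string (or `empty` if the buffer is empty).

After op 1 (insert('x')): buffer="hxmzwcxclx" (len 10), cursors c1@2 c2@7 c3@10, authorship .1....2..3
After op 2 (insert('m')): buffer="hxmmzwcxmclxm" (len 13), cursors c1@3 c2@9 c3@13, authorship .11....22..33
After op 3 (move_left): buffer="hxmmzwcxmclxm" (len 13), cursors c1@2 c2@8 c3@12, authorship .11....22..33
After op 4 (add_cursor(1)): buffer="hxmmzwcxmclxm" (len 13), cursors c4@1 c1@2 c2@8 c3@12, authorship .11....22..33

Answer: hxmmzwcxmclxm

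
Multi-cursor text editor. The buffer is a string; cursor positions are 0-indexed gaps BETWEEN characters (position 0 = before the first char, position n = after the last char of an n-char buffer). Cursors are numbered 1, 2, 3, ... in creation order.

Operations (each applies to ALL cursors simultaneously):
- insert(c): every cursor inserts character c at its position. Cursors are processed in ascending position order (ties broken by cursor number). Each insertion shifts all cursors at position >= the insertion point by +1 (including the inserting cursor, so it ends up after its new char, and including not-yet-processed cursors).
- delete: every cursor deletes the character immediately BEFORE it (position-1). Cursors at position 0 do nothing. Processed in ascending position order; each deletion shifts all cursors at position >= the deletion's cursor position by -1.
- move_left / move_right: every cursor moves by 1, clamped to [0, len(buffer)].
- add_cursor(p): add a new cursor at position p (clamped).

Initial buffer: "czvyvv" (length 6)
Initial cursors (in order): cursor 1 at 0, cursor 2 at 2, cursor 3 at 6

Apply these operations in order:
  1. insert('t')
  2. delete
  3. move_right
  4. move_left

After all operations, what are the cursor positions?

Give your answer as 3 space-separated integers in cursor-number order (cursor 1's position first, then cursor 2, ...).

After op 1 (insert('t')): buffer="tcztvyvvt" (len 9), cursors c1@1 c2@4 c3@9, authorship 1..2....3
After op 2 (delete): buffer="czvyvv" (len 6), cursors c1@0 c2@2 c3@6, authorship ......
After op 3 (move_right): buffer="czvyvv" (len 6), cursors c1@1 c2@3 c3@6, authorship ......
After op 4 (move_left): buffer="czvyvv" (len 6), cursors c1@0 c2@2 c3@5, authorship ......

Answer: 0 2 5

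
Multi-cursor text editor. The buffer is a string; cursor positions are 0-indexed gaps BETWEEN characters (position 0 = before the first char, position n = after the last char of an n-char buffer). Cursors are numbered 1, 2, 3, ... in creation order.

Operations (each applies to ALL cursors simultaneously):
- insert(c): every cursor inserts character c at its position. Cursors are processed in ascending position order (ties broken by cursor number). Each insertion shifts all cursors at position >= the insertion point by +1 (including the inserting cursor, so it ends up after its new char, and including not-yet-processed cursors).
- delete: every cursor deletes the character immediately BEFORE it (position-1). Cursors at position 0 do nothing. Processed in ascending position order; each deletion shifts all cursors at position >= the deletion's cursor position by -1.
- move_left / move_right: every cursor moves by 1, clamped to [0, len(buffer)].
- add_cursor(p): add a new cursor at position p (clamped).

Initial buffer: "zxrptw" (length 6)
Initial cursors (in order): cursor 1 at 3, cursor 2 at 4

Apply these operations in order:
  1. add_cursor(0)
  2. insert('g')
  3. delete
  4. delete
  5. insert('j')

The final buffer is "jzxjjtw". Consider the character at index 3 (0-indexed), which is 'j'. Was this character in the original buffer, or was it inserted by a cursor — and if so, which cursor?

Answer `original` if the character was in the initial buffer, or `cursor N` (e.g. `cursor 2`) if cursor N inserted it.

After op 1 (add_cursor(0)): buffer="zxrptw" (len 6), cursors c3@0 c1@3 c2@4, authorship ......
After op 2 (insert('g')): buffer="gzxrgpgtw" (len 9), cursors c3@1 c1@5 c2@7, authorship 3...1.2..
After op 3 (delete): buffer="zxrptw" (len 6), cursors c3@0 c1@3 c2@4, authorship ......
After op 4 (delete): buffer="zxtw" (len 4), cursors c3@0 c1@2 c2@2, authorship ....
After op 5 (insert('j')): buffer="jzxjjtw" (len 7), cursors c3@1 c1@5 c2@5, authorship 3..12..
Authorship (.=original, N=cursor N): 3 . . 1 2 . .
Index 3: author = 1

Answer: cursor 1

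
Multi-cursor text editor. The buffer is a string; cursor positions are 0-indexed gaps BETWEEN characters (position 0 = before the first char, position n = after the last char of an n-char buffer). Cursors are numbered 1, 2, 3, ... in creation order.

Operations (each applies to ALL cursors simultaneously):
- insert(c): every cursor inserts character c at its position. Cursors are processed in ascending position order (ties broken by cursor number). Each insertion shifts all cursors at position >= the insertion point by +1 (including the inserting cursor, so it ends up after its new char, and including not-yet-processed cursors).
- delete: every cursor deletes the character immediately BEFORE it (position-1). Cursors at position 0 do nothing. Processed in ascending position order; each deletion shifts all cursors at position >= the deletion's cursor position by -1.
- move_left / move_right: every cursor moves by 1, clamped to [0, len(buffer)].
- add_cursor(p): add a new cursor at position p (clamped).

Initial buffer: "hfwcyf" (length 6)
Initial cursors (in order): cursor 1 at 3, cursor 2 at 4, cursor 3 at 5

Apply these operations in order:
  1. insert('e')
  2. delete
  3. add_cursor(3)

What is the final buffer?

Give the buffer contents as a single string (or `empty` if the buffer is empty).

After op 1 (insert('e')): buffer="hfweceyef" (len 9), cursors c1@4 c2@6 c3@8, authorship ...1.2.3.
After op 2 (delete): buffer="hfwcyf" (len 6), cursors c1@3 c2@4 c3@5, authorship ......
After op 3 (add_cursor(3)): buffer="hfwcyf" (len 6), cursors c1@3 c4@3 c2@4 c3@5, authorship ......

Answer: hfwcyf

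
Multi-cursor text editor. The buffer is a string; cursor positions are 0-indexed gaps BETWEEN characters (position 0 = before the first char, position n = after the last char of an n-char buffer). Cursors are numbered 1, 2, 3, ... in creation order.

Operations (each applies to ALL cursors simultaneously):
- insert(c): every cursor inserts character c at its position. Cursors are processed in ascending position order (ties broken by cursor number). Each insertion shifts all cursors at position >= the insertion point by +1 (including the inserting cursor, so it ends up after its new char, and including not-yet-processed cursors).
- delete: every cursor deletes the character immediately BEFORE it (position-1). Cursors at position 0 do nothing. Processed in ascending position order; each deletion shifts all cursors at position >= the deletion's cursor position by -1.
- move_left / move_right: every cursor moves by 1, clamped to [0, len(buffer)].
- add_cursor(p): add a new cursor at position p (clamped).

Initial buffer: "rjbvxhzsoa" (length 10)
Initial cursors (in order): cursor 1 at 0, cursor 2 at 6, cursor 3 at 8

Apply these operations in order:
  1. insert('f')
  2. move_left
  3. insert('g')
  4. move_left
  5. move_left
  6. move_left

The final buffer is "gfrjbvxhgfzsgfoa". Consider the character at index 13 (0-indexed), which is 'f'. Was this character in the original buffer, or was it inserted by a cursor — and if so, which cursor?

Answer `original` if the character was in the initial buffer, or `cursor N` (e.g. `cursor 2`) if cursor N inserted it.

Answer: cursor 3

Derivation:
After op 1 (insert('f')): buffer="frjbvxhfzsfoa" (len 13), cursors c1@1 c2@8 c3@11, authorship 1......2..3..
After op 2 (move_left): buffer="frjbvxhfzsfoa" (len 13), cursors c1@0 c2@7 c3@10, authorship 1......2..3..
After op 3 (insert('g')): buffer="gfrjbvxhgfzsgfoa" (len 16), cursors c1@1 c2@9 c3@13, authorship 11......22..33..
After op 4 (move_left): buffer="gfrjbvxhgfzsgfoa" (len 16), cursors c1@0 c2@8 c3@12, authorship 11......22..33..
After op 5 (move_left): buffer="gfrjbvxhgfzsgfoa" (len 16), cursors c1@0 c2@7 c3@11, authorship 11......22..33..
After op 6 (move_left): buffer="gfrjbvxhgfzsgfoa" (len 16), cursors c1@0 c2@6 c3@10, authorship 11......22..33..
Authorship (.=original, N=cursor N): 1 1 . . . . . . 2 2 . . 3 3 . .
Index 13: author = 3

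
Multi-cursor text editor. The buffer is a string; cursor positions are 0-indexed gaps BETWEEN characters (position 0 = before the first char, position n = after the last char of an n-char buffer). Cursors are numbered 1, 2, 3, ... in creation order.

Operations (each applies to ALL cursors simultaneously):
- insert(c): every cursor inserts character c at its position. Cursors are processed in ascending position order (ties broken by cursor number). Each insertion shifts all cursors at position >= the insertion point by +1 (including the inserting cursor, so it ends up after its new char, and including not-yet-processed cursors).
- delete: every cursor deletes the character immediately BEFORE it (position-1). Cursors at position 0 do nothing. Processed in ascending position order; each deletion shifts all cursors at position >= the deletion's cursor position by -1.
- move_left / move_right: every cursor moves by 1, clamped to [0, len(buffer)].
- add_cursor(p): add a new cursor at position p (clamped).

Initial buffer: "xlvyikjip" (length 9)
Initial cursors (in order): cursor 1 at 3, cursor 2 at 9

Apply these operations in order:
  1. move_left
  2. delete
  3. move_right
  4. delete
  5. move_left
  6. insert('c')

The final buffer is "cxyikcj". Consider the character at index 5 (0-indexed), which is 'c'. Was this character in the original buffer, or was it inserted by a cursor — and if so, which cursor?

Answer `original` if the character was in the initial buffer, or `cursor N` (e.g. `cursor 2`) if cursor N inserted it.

After op 1 (move_left): buffer="xlvyikjip" (len 9), cursors c1@2 c2@8, authorship .........
After op 2 (delete): buffer="xvyikjp" (len 7), cursors c1@1 c2@6, authorship .......
After op 3 (move_right): buffer="xvyikjp" (len 7), cursors c1@2 c2@7, authorship .......
After op 4 (delete): buffer="xyikj" (len 5), cursors c1@1 c2@5, authorship .....
After op 5 (move_left): buffer="xyikj" (len 5), cursors c1@0 c2@4, authorship .....
After op 6 (insert('c')): buffer="cxyikcj" (len 7), cursors c1@1 c2@6, authorship 1....2.
Authorship (.=original, N=cursor N): 1 . . . . 2 .
Index 5: author = 2

Answer: cursor 2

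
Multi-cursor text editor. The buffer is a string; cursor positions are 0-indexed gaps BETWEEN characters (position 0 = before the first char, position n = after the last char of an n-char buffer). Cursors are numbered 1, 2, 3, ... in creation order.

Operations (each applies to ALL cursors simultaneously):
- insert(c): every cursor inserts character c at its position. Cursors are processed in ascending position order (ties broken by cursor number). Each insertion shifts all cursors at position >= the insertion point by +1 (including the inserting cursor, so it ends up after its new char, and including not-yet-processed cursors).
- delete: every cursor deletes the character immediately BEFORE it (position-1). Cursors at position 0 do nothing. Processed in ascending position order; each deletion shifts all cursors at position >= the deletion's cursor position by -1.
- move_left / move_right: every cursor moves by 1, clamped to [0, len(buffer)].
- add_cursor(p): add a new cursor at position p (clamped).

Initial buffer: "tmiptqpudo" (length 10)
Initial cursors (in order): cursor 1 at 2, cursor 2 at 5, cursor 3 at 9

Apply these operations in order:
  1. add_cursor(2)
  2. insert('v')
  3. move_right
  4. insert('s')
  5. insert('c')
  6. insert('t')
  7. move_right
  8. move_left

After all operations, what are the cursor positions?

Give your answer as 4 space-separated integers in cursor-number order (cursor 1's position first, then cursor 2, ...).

After op 1 (add_cursor(2)): buffer="tmiptqpudo" (len 10), cursors c1@2 c4@2 c2@5 c3@9, authorship ..........
After op 2 (insert('v')): buffer="tmvviptvqpudvo" (len 14), cursors c1@4 c4@4 c2@8 c3@13, authorship ..14...2....3.
After op 3 (move_right): buffer="tmvviptvqpudvo" (len 14), cursors c1@5 c4@5 c2@9 c3@14, authorship ..14...2....3.
After op 4 (insert('s')): buffer="tmvvissptvqspudvos" (len 18), cursors c1@7 c4@7 c2@12 c3@18, authorship ..14.14..2.2...3.3
After op 5 (insert('c')): buffer="tmvvissccptvqscpudvosc" (len 22), cursors c1@9 c4@9 c2@15 c3@22, authorship ..14.1414..2.22...3.33
After op 6 (insert('t')): buffer="tmvvissccttptvqsctpudvosct" (len 26), cursors c1@11 c4@11 c2@18 c3@26, authorship ..14.141414..2.222...3.333
After op 7 (move_right): buffer="tmvvissccttptvqsctpudvosct" (len 26), cursors c1@12 c4@12 c2@19 c3@26, authorship ..14.141414..2.222...3.333
After op 8 (move_left): buffer="tmvvissccttptvqsctpudvosct" (len 26), cursors c1@11 c4@11 c2@18 c3@25, authorship ..14.141414..2.222...3.333

Answer: 11 18 25 11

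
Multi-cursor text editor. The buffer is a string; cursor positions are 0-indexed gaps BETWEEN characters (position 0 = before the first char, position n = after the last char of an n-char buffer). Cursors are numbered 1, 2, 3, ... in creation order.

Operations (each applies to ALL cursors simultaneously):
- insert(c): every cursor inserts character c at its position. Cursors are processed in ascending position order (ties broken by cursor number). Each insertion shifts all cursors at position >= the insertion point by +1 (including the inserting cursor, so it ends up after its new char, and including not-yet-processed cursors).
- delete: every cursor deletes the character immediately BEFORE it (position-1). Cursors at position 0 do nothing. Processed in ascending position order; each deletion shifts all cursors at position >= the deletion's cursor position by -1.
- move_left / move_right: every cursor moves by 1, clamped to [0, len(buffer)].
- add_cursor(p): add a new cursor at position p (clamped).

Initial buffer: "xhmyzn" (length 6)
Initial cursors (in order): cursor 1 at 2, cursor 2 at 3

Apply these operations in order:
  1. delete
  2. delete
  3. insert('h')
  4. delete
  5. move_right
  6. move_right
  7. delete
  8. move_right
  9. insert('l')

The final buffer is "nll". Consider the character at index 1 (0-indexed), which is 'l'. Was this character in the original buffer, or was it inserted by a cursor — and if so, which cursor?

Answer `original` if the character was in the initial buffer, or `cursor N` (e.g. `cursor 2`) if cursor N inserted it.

After op 1 (delete): buffer="xyzn" (len 4), cursors c1@1 c2@1, authorship ....
After op 2 (delete): buffer="yzn" (len 3), cursors c1@0 c2@0, authorship ...
After op 3 (insert('h')): buffer="hhyzn" (len 5), cursors c1@2 c2@2, authorship 12...
After op 4 (delete): buffer="yzn" (len 3), cursors c1@0 c2@0, authorship ...
After op 5 (move_right): buffer="yzn" (len 3), cursors c1@1 c2@1, authorship ...
After op 6 (move_right): buffer="yzn" (len 3), cursors c1@2 c2@2, authorship ...
After op 7 (delete): buffer="n" (len 1), cursors c1@0 c2@0, authorship .
After op 8 (move_right): buffer="n" (len 1), cursors c1@1 c2@1, authorship .
After op 9 (insert('l')): buffer="nll" (len 3), cursors c1@3 c2@3, authorship .12
Authorship (.=original, N=cursor N): . 1 2
Index 1: author = 1

Answer: cursor 1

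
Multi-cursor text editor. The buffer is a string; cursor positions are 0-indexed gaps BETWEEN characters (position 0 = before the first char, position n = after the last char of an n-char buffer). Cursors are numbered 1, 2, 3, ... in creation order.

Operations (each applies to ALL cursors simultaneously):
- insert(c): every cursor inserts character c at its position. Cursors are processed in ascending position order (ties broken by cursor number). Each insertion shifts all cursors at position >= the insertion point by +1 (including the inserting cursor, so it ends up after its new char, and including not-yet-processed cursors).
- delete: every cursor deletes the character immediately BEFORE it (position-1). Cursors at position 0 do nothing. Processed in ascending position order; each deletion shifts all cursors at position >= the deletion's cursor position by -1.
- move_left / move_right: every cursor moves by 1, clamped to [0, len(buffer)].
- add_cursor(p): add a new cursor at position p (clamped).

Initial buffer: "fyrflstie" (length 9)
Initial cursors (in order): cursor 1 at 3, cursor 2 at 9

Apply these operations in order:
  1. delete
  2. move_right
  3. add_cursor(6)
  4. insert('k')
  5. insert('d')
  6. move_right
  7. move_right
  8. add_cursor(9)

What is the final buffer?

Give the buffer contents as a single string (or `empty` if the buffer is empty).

After op 1 (delete): buffer="fyflsti" (len 7), cursors c1@2 c2@7, authorship .......
After op 2 (move_right): buffer="fyflsti" (len 7), cursors c1@3 c2@7, authorship .......
After op 3 (add_cursor(6)): buffer="fyflsti" (len 7), cursors c1@3 c3@6 c2@7, authorship .......
After op 4 (insert('k')): buffer="fyfklstkik" (len 10), cursors c1@4 c3@8 c2@10, authorship ...1...3.2
After op 5 (insert('d')): buffer="fyfkdlstkdikd" (len 13), cursors c1@5 c3@10 c2@13, authorship ...11...33.22
After op 6 (move_right): buffer="fyfkdlstkdikd" (len 13), cursors c1@6 c3@11 c2@13, authorship ...11...33.22
After op 7 (move_right): buffer="fyfkdlstkdikd" (len 13), cursors c1@7 c3@12 c2@13, authorship ...11...33.22
After op 8 (add_cursor(9)): buffer="fyfkdlstkdikd" (len 13), cursors c1@7 c4@9 c3@12 c2@13, authorship ...11...33.22

Answer: fyfkdlstkdikd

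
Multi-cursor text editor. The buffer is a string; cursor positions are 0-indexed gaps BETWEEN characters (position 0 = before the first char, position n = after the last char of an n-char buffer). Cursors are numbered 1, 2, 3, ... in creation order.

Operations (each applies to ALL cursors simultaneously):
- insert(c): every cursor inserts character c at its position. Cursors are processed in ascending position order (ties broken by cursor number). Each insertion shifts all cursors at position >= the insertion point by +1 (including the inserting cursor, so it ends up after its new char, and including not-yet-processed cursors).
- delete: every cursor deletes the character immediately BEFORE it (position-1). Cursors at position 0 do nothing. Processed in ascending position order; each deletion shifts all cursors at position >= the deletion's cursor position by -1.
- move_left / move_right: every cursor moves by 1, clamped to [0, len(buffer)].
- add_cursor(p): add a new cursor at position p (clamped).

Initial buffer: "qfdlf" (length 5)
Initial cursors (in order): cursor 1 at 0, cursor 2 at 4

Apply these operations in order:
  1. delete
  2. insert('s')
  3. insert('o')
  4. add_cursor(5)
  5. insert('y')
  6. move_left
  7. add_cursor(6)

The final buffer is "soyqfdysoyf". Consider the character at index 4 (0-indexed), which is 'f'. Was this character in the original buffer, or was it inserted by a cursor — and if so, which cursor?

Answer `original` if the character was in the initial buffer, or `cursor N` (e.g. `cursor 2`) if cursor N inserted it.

Answer: original

Derivation:
After op 1 (delete): buffer="qfdf" (len 4), cursors c1@0 c2@3, authorship ....
After op 2 (insert('s')): buffer="sqfdsf" (len 6), cursors c1@1 c2@5, authorship 1...2.
After op 3 (insert('o')): buffer="soqfdsof" (len 8), cursors c1@2 c2@7, authorship 11...22.
After op 4 (add_cursor(5)): buffer="soqfdsof" (len 8), cursors c1@2 c3@5 c2@7, authorship 11...22.
After op 5 (insert('y')): buffer="soyqfdysoyf" (len 11), cursors c1@3 c3@7 c2@10, authorship 111...3222.
After op 6 (move_left): buffer="soyqfdysoyf" (len 11), cursors c1@2 c3@6 c2@9, authorship 111...3222.
After op 7 (add_cursor(6)): buffer="soyqfdysoyf" (len 11), cursors c1@2 c3@6 c4@6 c2@9, authorship 111...3222.
Authorship (.=original, N=cursor N): 1 1 1 . . . 3 2 2 2 .
Index 4: author = original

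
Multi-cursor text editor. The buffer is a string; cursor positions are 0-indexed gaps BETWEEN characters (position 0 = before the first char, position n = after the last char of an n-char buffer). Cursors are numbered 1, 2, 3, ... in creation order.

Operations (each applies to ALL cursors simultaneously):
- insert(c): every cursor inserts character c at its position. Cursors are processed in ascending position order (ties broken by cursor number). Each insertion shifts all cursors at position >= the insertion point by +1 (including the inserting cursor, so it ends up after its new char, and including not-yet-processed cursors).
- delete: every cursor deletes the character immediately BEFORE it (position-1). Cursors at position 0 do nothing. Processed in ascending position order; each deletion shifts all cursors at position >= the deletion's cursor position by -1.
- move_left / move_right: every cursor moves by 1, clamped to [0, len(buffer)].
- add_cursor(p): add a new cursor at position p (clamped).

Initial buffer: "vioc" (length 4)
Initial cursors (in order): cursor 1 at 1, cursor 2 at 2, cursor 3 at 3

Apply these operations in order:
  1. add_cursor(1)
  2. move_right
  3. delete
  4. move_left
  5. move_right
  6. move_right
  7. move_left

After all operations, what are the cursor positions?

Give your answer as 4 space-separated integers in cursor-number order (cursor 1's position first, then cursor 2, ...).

After op 1 (add_cursor(1)): buffer="vioc" (len 4), cursors c1@1 c4@1 c2@2 c3@3, authorship ....
After op 2 (move_right): buffer="vioc" (len 4), cursors c1@2 c4@2 c2@3 c3@4, authorship ....
After op 3 (delete): buffer="" (len 0), cursors c1@0 c2@0 c3@0 c4@0, authorship 
After op 4 (move_left): buffer="" (len 0), cursors c1@0 c2@0 c3@0 c4@0, authorship 
After op 5 (move_right): buffer="" (len 0), cursors c1@0 c2@0 c3@0 c4@0, authorship 
After op 6 (move_right): buffer="" (len 0), cursors c1@0 c2@0 c3@0 c4@0, authorship 
After op 7 (move_left): buffer="" (len 0), cursors c1@0 c2@0 c3@0 c4@0, authorship 

Answer: 0 0 0 0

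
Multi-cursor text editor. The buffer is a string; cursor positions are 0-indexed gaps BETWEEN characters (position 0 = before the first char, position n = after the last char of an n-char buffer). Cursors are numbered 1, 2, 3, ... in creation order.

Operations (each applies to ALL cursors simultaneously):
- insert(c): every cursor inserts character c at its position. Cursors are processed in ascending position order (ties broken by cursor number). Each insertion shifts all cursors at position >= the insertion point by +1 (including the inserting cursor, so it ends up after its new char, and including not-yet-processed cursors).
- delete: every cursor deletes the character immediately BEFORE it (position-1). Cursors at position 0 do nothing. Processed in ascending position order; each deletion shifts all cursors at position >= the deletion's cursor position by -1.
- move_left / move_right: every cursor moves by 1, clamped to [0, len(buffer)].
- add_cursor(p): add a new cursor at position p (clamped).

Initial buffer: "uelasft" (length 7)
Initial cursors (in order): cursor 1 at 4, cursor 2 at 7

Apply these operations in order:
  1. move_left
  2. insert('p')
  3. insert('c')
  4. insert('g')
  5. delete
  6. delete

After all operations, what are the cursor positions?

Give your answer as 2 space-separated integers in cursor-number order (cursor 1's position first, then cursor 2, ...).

After op 1 (move_left): buffer="uelasft" (len 7), cursors c1@3 c2@6, authorship .......
After op 2 (insert('p')): buffer="uelpasfpt" (len 9), cursors c1@4 c2@8, authorship ...1...2.
After op 3 (insert('c')): buffer="uelpcasfpct" (len 11), cursors c1@5 c2@10, authorship ...11...22.
After op 4 (insert('g')): buffer="uelpcgasfpcgt" (len 13), cursors c1@6 c2@12, authorship ...111...222.
After op 5 (delete): buffer="uelpcasfpct" (len 11), cursors c1@5 c2@10, authorship ...11...22.
After op 6 (delete): buffer="uelpasfpt" (len 9), cursors c1@4 c2@8, authorship ...1...2.

Answer: 4 8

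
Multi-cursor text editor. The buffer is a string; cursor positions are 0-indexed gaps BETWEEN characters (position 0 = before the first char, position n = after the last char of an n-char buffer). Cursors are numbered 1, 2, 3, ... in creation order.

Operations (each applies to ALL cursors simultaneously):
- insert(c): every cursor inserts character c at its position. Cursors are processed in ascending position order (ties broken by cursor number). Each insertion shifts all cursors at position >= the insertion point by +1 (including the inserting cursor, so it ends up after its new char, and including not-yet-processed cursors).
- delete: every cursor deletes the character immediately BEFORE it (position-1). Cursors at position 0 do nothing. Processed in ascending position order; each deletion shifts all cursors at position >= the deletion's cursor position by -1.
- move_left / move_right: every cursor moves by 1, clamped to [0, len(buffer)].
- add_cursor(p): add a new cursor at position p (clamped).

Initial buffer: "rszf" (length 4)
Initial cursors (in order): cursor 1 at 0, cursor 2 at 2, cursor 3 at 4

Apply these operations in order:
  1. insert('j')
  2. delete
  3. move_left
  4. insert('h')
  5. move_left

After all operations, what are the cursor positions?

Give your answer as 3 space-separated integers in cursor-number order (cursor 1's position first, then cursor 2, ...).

After op 1 (insert('j')): buffer="jrsjzfj" (len 7), cursors c1@1 c2@4 c3@7, authorship 1..2..3
After op 2 (delete): buffer="rszf" (len 4), cursors c1@0 c2@2 c3@4, authorship ....
After op 3 (move_left): buffer="rszf" (len 4), cursors c1@0 c2@1 c3@3, authorship ....
After op 4 (insert('h')): buffer="hrhszhf" (len 7), cursors c1@1 c2@3 c3@6, authorship 1.2..3.
After op 5 (move_left): buffer="hrhszhf" (len 7), cursors c1@0 c2@2 c3@5, authorship 1.2..3.

Answer: 0 2 5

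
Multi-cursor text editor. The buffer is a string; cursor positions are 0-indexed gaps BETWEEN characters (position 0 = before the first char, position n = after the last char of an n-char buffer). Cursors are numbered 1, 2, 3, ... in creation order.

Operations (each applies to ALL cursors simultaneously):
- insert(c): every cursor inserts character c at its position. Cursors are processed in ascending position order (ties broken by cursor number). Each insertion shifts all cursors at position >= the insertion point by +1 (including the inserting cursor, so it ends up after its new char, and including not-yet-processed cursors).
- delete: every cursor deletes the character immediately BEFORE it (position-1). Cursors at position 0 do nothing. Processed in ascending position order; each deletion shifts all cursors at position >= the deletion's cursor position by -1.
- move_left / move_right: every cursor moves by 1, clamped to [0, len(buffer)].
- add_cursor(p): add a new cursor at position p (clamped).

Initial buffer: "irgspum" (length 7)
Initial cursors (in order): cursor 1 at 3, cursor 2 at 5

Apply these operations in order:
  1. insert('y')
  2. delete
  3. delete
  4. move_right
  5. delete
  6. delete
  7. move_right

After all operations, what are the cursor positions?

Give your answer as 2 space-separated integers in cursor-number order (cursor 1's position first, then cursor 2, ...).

After op 1 (insert('y')): buffer="irgyspyum" (len 9), cursors c1@4 c2@7, authorship ...1..2..
After op 2 (delete): buffer="irgspum" (len 7), cursors c1@3 c2@5, authorship .......
After op 3 (delete): buffer="irsum" (len 5), cursors c1@2 c2@3, authorship .....
After op 4 (move_right): buffer="irsum" (len 5), cursors c1@3 c2@4, authorship .....
After op 5 (delete): buffer="irm" (len 3), cursors c1@2 c2@2, authorship ...
After op 6 (delete): buffer="m" (len 1), cursors c1@0 c2@0, authorship .
After op 7 (move_right): buffer="m" (len 1), cursors c1@1 c2@1, authorship .

Answer: 1 1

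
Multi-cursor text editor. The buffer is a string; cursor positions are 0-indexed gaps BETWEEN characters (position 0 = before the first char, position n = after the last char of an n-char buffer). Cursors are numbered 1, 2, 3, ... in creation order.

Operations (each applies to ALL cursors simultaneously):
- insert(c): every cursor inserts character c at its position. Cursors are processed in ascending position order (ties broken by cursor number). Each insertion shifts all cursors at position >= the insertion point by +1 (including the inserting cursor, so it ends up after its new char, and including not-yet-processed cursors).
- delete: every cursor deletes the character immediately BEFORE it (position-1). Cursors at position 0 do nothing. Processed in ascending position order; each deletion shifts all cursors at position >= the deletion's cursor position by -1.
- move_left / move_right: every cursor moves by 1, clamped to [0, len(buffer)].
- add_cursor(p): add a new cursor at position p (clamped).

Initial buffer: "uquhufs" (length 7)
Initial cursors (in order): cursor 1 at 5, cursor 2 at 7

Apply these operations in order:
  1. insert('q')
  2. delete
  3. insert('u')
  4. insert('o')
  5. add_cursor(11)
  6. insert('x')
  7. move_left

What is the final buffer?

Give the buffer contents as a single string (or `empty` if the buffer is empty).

After op 1 (insert('q')): buffer="uquhuqfsq" (len 9), cursors c1@6 c2@9, authorship .....1..2
After op 2 (delete): buffer="uquhufs" (len 7), cursors c1@5 c2@7, authorship .......
After op 3 (insert('u')): buffer="uquhuufsu" (len 9), cursors c1@6 c2@9, authorship .....1..2
After op 4 (insert('o')): buffer="uquhuuofsuo" (len 11), cursors c1@7 c2@11, authorship .....11..22
After op 5 (add_cursor(11)): buffer="uquhuuofsuo" (len 11), cursors c1@7 c2@11 c3@11, authorship .....11..22
After op 6 (insert('x')): buffer="uquhuuoxfsuoxx" (len 14), cursors c1@8 c2@14 c3@14, authorship .....111..2223
After op 7 (move_left): buffer="uquhuuoxfsuoxx" (len 14), cursors c1@7 c2@13 c3@13, authorship .....111..2223

Answer: uquhuuoxfsuoxx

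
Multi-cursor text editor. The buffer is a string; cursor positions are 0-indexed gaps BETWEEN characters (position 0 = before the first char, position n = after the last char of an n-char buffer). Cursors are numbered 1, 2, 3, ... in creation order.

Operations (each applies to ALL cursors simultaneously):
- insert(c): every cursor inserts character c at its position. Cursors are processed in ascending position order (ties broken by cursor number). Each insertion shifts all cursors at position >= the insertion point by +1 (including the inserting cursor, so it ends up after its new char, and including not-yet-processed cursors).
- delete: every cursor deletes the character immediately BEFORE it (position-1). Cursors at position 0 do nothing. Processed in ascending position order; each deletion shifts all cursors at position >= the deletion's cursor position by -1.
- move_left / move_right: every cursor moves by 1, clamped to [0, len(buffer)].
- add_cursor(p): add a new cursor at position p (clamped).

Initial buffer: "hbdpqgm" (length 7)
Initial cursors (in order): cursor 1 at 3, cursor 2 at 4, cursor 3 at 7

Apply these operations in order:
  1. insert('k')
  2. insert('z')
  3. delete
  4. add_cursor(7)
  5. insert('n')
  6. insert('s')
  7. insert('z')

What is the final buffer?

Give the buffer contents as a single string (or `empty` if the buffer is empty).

After op 1 (insert('k')): buffer="hbdkpkqgmk" (len 10), cursors c1@4 c2@6 c3@10, authorship ...1.2...3
After op 2 (insert('z')): buffer="hbdkzpkzqgmkz" (len 13), cursors c1@5 c2@8 c3@13, authorship ...11.22...33
After op 3 (delete): buffer="hbdkpkqgmk" (len 10), cursors c1@4 c2@6 c3@10, authorship ...1.2...3
After op 4 (add_cursor(7)): buffer="hbdkpkqgmk" (len 10), cursors c1@4 c2@6 c4@7 c3@10, authorship ...1.2...3
After op 5 (insert('n')): buffer="hbdknpknqngmkn" (len 14), cursors c1@5 c2@8 c4@10 c3@14, authorship ...11.22.4..33
After op 6 (insert('s')): buffer="hbdknspknsqnsgmkns" (len 18), cursors c1@6 c2@10 c4@13 c3@18, authorship ...111.222.44..333
After op 7 (insert('z')): buffer="hbdknszpknszqnszgmknsz" (len 22), cursors c1@7 c2@12 c4@16 c3@22, authorship ...1111.2222.444..3333

Answer: hbdknszpknszqnszgmknsz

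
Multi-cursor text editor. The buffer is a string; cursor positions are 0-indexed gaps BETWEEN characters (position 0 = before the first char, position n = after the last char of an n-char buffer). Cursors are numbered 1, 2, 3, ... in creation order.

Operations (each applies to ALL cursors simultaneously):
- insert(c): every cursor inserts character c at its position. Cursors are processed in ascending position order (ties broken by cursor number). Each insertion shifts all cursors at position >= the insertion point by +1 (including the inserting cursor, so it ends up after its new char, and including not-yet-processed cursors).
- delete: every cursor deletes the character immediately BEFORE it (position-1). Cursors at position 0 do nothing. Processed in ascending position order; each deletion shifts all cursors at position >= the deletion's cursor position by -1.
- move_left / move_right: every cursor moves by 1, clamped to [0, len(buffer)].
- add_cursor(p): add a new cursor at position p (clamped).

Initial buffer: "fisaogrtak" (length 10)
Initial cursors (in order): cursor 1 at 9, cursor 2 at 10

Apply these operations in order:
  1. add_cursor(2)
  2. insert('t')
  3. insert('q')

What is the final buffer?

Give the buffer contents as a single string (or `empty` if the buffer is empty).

Answer: fitqsaogrtatqktq

Derivation:
After op 1 (add_cursor(2)): buffer="fisaogrtak" (len 10), cursors c3@2 c1@9 c2@10, authorship ..........
After op 2 (insert('t')): buffer="fitsaogrtatkt" (len 13), cursors c3@3 c1@11 c2@13, authorship ..3.......1.2
After op 3 (insert('q')): buffer="fitqsaogrtatqktq" (len 16), cursors c3@4 c1@13 c2@16, authorship ..33.......11.22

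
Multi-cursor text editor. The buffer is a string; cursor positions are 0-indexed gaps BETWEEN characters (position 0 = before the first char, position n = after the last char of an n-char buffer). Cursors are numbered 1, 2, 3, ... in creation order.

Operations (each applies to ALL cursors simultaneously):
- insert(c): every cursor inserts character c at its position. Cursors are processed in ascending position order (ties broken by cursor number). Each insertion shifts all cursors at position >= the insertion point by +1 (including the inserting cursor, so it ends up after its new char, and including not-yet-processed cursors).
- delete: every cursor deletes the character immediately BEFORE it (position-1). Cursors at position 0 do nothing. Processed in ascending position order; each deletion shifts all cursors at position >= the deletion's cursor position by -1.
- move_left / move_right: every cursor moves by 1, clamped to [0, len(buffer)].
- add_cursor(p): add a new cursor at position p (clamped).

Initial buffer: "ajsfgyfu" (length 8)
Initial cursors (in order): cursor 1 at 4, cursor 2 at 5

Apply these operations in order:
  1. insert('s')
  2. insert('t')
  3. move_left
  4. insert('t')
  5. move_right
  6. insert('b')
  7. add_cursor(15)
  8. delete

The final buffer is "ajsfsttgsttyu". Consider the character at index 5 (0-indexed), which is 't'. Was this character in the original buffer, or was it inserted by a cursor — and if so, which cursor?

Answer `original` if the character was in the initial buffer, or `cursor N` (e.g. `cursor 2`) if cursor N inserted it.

Answer: cursor 1

Derivation:
After op 1 (insert('s')): buffer="ajsfsgsyfu" (len 10), cursors c1@5 c2@7, authorship ....1.2...
After op 2 (insert('t')): buffer="ajsfstgstyfu" (len 12), cursors c1@6 c2@9, authorship ....11.22...
After op 3 (move_left): buffer="ajsfstgstyfu" (len 12), cursors c1@5 c2@8, authorship ....11.22...
After op 4 (insert('t')): buffer="ajsfsttgsttyfu" (len 14), cursors c1@6 c2@10, authorship ....111.222...
After op 5 (move_right): buffer="ajsfsttgsttyfu" (len 14), cursors c1@7 c2@11, authorship ....111.222...
After op 6 (insert('b')): buffer="ajsfsttbgsttbyfu" (len 16), cursors c1@8 c2@13, authorship ....1111.2222...
After op 7 (add_cursor(15)): buffer="ajsfsttbgsttbyfu" (len 16), cursors c1@8 c2@13 c3@15, authorship ....1111.2222...
After op 8 (delete): buffer="ajsfsttgsttyu" (len 13), cursors c1@7 c2@11 c3@12, authorship ....111.222..
Authorship (.=original, N=cursor N): . . . . 1 1 1 . 2 2 2 . .
Index 5: author = 1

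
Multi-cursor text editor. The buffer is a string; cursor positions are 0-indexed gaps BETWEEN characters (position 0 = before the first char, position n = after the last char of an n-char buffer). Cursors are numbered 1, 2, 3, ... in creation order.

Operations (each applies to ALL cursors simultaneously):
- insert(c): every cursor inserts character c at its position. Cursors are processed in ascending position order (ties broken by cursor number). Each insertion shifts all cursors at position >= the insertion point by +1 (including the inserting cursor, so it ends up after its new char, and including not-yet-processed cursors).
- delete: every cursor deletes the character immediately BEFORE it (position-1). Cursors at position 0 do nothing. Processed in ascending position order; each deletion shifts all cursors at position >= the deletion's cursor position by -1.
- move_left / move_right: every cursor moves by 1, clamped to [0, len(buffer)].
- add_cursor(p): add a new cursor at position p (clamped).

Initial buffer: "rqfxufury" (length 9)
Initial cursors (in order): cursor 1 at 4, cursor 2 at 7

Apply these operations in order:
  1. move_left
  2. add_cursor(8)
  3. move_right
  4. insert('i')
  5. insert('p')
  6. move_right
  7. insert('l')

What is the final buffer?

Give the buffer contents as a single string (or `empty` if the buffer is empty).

After op 1 (move_left): buffer="rqfxufury" (len 9), cursors c1@3 c2@6, authorship .........
After op 2 (add_cursor(8)): buffer="rqfxufury" (len 9), cursors c1@3 c2@6 c3@8, authorship .........
After op 3 (move_right): buffer="rqfxufury" (len 9), cursors c1@4 c2@7 c3@9, authorship .........
After op 4 (insert('i')): buffer="rqfxiufuiryi" (len 12), cursors c1@5 c2@9 c3@12, authorship ....1...2..3
After op 5 (insert('p')): buffer="rqfxipufuipryip" (len 15), cursors c1@6 c2@11 c3@15, authorship ....11...22..33
After op 6 (move_right): buffer="rqfxipufuipryip" (len 15), cursors c1@7 c2@12 c3@15, authorship ....11...22..33
After op 7 (insert('l')): buffer="rqfxipulfuiprlyipl" (len 18), cursors c1@8 c2@14 c3@18, authorship ....11.1..22.2.333

Answer: rqfxipulfuiprlyipl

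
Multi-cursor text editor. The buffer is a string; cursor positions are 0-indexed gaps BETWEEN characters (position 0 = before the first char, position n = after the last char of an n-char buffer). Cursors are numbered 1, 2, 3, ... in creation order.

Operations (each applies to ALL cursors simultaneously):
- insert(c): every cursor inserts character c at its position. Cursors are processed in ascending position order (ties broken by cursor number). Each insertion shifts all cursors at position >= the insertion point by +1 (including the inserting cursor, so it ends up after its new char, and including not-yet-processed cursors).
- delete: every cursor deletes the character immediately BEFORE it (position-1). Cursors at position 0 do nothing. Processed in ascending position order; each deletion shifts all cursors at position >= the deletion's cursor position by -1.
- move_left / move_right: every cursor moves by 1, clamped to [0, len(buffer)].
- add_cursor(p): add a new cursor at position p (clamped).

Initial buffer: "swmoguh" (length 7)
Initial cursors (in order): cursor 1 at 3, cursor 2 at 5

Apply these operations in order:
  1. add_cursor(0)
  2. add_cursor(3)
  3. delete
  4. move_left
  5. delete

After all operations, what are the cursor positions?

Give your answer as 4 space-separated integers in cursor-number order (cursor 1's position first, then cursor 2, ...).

After op 1 (add_cursor(0)): buffer="swmoguh" (len 7), cursors c3@0 c1@3 c2@5, authorship .......
After op 2 (add_cursor(3)): buffer="swmoguh" (len 7), cursors c3@0 c1@3 c4@3 c2@5, authorship .......
After op 3 (delete): buffer="souh" (len 4), cursors c3@0 c1@1 c4@1 c2@2, authorship ....
After op 4 (move_left): buffer="souh" (len 4), cursors c1@0 c3@0 c4@0 c2@1, authorship ....
After op 5 (delete): buffer="ouh" (len 3), cursors c1@0 c2@0 c3@0 c4@0, authorship ...

Answer: 0 0 0 0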